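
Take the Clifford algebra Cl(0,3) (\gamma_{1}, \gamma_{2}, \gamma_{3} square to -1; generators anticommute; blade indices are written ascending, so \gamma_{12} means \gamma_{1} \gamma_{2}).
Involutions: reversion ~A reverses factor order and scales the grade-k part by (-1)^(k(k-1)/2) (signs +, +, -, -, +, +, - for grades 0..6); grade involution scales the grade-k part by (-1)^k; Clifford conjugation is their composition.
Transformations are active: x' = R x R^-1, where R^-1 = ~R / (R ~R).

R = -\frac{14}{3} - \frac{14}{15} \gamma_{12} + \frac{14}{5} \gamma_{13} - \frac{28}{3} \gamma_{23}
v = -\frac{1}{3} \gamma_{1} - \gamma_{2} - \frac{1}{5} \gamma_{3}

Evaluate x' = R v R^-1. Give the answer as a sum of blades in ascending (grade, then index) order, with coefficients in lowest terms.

~R = -\frac{14}{3} + \frac{14}{15} \gamma_{12} - \frac{14}{5} \gamma_{13} + \frac{28}{3} \gamma_{23}, and R ~R = \frac{588}{5}, so R^-1 = ~R / (\frac{588}{5}).
R v = \frac{266}{225} \gamma_{1} + \frac{28}{9} \gamma_{2} + \frac{28}{3} \gamma_{3} + \frac{1372}{225} \gamma_{123}
Answer: -\frac{59}{81} \gamma_{1} + \frac{937}{2025} \gamma_{2} - \frac{1291}{2025} \gamma_{3}


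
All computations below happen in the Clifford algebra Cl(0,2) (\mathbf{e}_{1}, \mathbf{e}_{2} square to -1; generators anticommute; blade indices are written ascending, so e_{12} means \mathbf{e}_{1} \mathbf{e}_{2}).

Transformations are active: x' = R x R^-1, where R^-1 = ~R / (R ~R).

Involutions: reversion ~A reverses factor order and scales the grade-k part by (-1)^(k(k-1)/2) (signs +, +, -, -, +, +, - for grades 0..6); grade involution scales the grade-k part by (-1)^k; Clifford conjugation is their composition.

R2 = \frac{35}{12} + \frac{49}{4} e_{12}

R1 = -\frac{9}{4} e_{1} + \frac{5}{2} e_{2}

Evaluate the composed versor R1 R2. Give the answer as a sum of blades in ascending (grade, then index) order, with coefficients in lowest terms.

Distribute over the terms of R1 (each basis-blade product reordered to ascending indices, repeated generators contracted through their squares):
(-\frac{9}{4} e_{1}) R2 = -\frac{105}{16} e_{1} + \frac{441}{16} e_{2}
(\frac{5}{2} e_{2}) R2 = \frac{245}{8} e_{1} + \frac{175}{24} e_{2}
Summing the partial products and collecting blades:
Answer: \frac{385}{16} e_{1} + \frac{1673}{48} e_{2}


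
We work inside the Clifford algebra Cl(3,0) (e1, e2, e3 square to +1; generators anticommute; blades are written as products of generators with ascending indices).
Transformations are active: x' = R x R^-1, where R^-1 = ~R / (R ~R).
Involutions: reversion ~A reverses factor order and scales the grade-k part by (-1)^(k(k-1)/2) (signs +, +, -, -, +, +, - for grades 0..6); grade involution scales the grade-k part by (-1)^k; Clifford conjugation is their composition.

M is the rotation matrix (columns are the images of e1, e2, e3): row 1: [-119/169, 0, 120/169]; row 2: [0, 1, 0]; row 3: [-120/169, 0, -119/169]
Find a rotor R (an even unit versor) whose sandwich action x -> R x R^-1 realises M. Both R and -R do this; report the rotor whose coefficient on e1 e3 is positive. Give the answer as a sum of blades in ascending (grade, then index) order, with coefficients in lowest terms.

Method: write R = a + b12*e1 e2 + b13*e1 e3 + b23*e2 e3 with a^2 + b12^2 + b13^2 + b23^2 = 1 (so R^-1 = ~R). Expanding the columns R e_j ~R gives tr M = 4a^2 - 1 and, from the antisymmetric part, M21 - M12 = -4a*b12, M13 - M31 = 4a*b13, M32 - M23 = -4a*b23.
Here tr M = -69/169, so a^2 = (1 + tr M)/4 = 25/169 and a = ±5/13. Taking a = 5/13: M21 - M12 = 0, M13 - M31 = 240/169, M32 - M23 = 0, giving b12 = 0, b13 = 12/13, b23 = 0, i.e. R = 5/13 + 12/13*e1 e3.
Its e1 e3 coefficient is already positive.
Answer: 5/13 + 12/13*e1 e3. Key observation: the double cover Spin(3) -> SO(3) sends R and -R to the same matrix (trace -69/169 here), so the stated sign of the e1 e3 coefficient is what selects one sheet.


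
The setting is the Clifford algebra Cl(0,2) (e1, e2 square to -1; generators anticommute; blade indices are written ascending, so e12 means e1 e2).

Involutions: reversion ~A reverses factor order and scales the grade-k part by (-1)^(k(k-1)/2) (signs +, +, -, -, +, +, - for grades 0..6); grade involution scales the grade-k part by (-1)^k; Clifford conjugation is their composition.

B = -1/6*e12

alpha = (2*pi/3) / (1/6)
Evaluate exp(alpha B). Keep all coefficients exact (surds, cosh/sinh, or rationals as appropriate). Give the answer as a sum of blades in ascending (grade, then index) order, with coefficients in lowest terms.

B^2 = (-1/6)^2*(e12)^2 = 1/36*(-1) = -1/36 (a basis 2-blade squares to minus the product of its generators' squares).
B^2 = -1/36 — since the square is negative, the closed form is circular: l = 1/6, alpha*l = 2*pi/3, so exp(alpha B) = cos(2*pi/3) + (sin(2*pi/3)/(1/6))*B = -1/2 + (3*sqrt(3))*B.
Answer: -1/2 - sqrt(3)/2*e12


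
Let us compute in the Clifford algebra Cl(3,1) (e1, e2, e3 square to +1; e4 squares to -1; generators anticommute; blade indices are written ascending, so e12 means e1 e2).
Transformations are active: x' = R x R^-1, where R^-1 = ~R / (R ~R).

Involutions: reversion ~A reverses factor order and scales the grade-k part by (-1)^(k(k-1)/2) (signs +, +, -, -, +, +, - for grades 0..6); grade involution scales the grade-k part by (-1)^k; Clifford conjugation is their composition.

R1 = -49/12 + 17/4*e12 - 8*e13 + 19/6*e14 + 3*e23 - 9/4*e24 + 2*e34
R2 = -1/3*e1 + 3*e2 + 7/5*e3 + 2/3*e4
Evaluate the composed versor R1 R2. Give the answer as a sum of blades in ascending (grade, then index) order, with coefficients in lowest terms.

Distribute over the terms of R2 (each basis-blade product reordered to ascending indices, repeated generators contracted through their squares):
R1 (-1/3*e1) = 49/36*e1 + 17/12*e2 - 8/3*e3 + 19/18*e4 - e123 + 3/4*e124 - 2/3*e134
R1 (3*e2) = 51/4*e1 - 49/4*e2 - 9*e3 + 27/4*e4 + 24*e123 - 19/2*e124 + 6*e234
R1 (7/5*e3) = -56/5*e1 + 21/5*e2 - 343/60*e3 - 14/5*e4 + 119/20*e123 - 133/30*e134 + 63/20*e234
R1 (2/3*e4) = -19/9*e1 + 3/2*e2 - 4/3*e3 - 49/18*e4 + 17/6*e124 - 16/3*e134 + 2*e234
Summing the partial products and collecting blades:
Answer: 4/5*e1 - 77/15*e2 - 1123/60*e3 + 137/60*e4 + 579/20*e123 - 71/12*e124 - 313/30*e134 + 223/20*e234


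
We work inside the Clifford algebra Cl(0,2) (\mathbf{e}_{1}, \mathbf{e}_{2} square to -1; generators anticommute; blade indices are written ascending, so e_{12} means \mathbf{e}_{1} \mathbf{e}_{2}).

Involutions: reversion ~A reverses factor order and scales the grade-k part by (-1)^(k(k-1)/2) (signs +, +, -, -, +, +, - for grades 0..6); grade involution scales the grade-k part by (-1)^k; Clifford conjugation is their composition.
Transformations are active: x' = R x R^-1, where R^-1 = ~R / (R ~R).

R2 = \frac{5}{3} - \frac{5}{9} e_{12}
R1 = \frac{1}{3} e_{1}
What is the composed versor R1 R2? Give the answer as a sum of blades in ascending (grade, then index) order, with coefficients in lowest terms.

Distribute over the terms of R1 (each basis-blade product reordered to ascending indices, repeated generators contracted through their squares):
(\frac{1}{3} e_{1}) R2 = \frac{5}{9} e_{1} + \frac{5}{27} e_{2}
Answer: \frac{5}{9} e_{1} + \frac{5}{27} e_{2}


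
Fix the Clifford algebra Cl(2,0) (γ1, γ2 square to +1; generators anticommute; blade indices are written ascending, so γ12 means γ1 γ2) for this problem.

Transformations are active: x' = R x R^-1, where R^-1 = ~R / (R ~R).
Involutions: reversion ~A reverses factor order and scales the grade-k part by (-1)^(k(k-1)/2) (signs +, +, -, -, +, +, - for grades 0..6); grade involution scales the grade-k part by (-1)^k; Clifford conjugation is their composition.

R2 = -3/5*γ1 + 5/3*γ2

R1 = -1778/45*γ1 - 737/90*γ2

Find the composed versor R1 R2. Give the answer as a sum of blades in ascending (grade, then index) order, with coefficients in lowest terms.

Distribute over the terms of R1 (each basis-blade product reordered to ascending indices, repeated generators contracted through their squares):
(-1778/45*γ1) R2 = 1778/75 - 1778/27*γ12
(-737/90*γ2) R2 = -737/54 - 737/150*γ12
Summing the partial products and collecting blades:
Answer: 13579/1350 - 95533/1350*γ12


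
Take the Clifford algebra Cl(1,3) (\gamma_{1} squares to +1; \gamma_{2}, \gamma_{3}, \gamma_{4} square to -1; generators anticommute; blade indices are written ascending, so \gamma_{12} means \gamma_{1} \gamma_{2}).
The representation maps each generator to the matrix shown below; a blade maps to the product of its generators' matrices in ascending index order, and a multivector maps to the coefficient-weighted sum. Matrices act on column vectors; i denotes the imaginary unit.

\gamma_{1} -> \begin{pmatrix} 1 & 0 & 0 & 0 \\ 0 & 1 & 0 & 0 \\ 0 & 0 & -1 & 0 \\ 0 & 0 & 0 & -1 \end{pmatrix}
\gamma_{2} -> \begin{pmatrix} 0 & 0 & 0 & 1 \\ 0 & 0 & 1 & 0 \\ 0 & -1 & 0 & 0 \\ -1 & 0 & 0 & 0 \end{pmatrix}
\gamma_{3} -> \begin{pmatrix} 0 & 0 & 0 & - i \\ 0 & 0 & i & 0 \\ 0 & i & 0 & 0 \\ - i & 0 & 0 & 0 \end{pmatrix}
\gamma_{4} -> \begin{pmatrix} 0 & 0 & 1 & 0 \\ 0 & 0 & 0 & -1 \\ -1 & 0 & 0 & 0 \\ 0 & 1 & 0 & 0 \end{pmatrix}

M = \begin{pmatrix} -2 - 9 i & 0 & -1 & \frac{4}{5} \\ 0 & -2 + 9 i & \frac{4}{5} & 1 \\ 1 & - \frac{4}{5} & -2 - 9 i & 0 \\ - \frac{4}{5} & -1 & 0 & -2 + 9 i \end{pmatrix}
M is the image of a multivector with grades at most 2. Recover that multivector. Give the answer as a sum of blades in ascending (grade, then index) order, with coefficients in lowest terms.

Method: the blade images are trace-orthogonal — tr(rho(e_A) rho(e_B)^-1) = 4 if A = B and 0 otherwise — and rho(e_A)^-1 = (e_A)^2 * rho(e_A) with (e_A)^2 = +1 or -1, so the coefficient of e_A in the preimage is (e_A)^2 * tr(M rho(e_A))/4.
Nonzero projections over blades of grade <= 2: 1: (1)^2 = +1, tr(M 1) = -8, coefficient -2; \gamma_{2}: (\gamma_{2})^2 = -1, tr(M rho(\gamma_{2})) = - \frac{16}{5}, coefficient \frac{4}{5}; \gamma_{4}: (\gamma_{4})^2 = -1, tr(M rho(\gamma_{4})) = 4, coefficient -1; \gamma_{23}: (\gamma_{23})^2 = -1, tr(M rho(\gamma_{23})) = -36, coefficient 9. Every other blade of grade <= 2 projects to 0.
Answer: -2 + \frac{4}{5} \gamma_{2} - \gamma_{4} + 9 \gamma_{23}


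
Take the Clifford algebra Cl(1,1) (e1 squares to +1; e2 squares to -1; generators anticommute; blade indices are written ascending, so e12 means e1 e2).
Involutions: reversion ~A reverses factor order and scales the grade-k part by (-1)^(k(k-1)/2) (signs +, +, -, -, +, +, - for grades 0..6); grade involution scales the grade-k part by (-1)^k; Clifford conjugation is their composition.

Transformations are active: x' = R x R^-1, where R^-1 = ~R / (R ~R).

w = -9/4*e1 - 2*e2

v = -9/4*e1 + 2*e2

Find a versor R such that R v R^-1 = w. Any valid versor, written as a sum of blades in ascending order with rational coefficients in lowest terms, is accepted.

Equal squares first: v^2 = w^2 = 17/16. Then v + w = -9/2*e1 is a versor taking v to w, provided it is invertible.
Answer: -9/2*e1


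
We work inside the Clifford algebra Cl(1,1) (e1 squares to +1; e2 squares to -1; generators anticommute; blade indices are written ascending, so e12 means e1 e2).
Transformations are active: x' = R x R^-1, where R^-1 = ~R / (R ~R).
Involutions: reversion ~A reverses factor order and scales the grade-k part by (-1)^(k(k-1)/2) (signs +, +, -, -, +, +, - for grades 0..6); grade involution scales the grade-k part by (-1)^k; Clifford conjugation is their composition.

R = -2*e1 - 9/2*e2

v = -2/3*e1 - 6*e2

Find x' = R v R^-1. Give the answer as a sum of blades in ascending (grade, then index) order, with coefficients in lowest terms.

~R = -2*e1 - 9/2*e2, and R ~R = -65/4, so R^-1 = ~R / (-65/4).
R v = -77/3 + 9*e12
Answer: -1102/195*e1 - 534/65*e2


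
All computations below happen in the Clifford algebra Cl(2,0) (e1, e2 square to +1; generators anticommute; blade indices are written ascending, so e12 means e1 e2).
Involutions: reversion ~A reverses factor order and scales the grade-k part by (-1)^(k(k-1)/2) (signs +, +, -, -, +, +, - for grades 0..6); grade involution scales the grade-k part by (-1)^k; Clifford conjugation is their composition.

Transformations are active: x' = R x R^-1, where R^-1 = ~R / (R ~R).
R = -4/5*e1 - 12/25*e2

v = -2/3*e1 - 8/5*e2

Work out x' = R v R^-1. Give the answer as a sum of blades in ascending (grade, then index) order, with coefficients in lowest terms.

~R = -4/5*e1 - 12/25*e2, and R ~R = 544/625, so R^-1 = ~R / (544/625).
R v = 488/375 + 24/25*e12
Answer: -88/51*e1 + 14/85*e2


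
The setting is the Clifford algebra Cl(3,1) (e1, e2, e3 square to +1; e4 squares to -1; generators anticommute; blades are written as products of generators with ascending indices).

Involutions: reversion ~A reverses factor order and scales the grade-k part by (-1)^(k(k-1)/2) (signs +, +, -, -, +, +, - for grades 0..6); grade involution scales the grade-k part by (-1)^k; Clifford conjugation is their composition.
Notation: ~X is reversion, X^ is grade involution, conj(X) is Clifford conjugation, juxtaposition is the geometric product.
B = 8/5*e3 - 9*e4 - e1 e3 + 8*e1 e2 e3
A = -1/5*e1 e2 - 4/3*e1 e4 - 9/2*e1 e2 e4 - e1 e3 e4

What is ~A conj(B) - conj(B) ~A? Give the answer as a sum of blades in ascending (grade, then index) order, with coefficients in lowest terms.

first term: -12*e1 - 8/5*e3 - e4 - 81/2*e1 e2 - 9*e1 e3 + 8/5*e1 e4 - 1/5*e2 e3 - 8*e2 e4 + 112/3*e3 e4 - 8/25*e1 e2 e3 + 9/5*e1 e2 e4 + 32/15*e1 e3 e4 - 91/6*e2 e3 e4 + 36/5*e1 e2 e3 e4
second term: 12*e1 - 8/5*e3 - e4 - 81/2*e1 e2 - 9*e1 e3 + 8/5*e1 e4 + 1/5*e2 e3 + 8*e2 e4 - 112/3*e3 e4 - 8/25*e1 e2 e3 + 9/5*e1 e2 e4 + 32/15*e1 e3 e4 + 91/6*e2 e3 e4 - 36/5*e1 e2 e3 e4
Answer: -24*e1 - 2/5*e2 e3 - 16*e2 e4 + 224/3*e3 e4 - 91/3*e2 e3 e4 + 72/5*e1 e2 e3 e4


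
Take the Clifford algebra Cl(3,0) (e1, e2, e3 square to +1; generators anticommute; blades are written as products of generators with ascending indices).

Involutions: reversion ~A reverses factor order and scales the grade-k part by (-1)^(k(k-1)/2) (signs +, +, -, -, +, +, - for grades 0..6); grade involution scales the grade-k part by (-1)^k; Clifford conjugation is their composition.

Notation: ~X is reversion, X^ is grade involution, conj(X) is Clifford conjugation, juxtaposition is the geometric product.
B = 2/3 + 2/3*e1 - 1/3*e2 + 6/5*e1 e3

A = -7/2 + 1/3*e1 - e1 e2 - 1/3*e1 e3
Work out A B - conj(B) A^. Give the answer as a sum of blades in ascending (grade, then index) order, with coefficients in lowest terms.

first term: -77/45 - 16/9*e1 + 11/6*e2 + 28/45*e3 - 7/9*e1 e2 - 199/45*e1 e3 + 6/5*e2 e3 - 1/9*e1 e2 e3
second term: -113/45 + 22/9*e1 - 1/2*e2 - 8/45*e3 - 5/9*e1 e2 + 179/45*e1 e3 + 6/5*e2 e3 + 1/9*e1 e2 e3
Answer: 4/5 - 38/9*e1 + 7/3*e2 + 4/5*e3 - 2/9*e1 e2 - 42/5*e1 e3 - 2/9*e1 e2 e3


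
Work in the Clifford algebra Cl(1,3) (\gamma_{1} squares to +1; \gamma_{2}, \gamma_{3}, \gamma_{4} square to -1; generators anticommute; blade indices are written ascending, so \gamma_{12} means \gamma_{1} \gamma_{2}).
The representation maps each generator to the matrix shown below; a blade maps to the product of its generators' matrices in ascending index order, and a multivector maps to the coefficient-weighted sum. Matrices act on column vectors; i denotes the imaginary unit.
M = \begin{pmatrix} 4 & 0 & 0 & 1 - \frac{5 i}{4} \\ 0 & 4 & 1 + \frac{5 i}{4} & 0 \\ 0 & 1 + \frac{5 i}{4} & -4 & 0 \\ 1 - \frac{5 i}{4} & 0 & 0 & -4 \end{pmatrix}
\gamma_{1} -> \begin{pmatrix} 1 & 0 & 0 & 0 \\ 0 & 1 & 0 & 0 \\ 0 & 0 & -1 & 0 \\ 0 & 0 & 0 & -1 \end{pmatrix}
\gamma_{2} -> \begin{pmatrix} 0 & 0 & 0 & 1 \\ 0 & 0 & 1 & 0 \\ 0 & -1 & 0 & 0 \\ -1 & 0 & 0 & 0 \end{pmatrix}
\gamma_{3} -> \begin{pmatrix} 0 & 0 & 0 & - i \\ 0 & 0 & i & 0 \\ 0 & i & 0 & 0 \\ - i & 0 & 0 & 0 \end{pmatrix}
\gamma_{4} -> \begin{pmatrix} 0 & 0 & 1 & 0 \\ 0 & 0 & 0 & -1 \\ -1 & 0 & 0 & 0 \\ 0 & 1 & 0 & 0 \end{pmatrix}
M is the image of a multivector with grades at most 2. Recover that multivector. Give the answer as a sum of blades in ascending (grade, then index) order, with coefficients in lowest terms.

Method: the blade images are trace-orthogonal — tr(rho(e_A) rho(e_B)^-1) = 4 if A = B and 0 otherwise — and rho(e_A)^-1 = (e_A)^2 * rho(e_A) with (e_A)^2 = +1 or -1, so the coefficient of e_A in the preimage is (e_A)^2 * tr(M rho(e_A))/4.
Nonzero projections over blades of grade <= 2: \gamma_{1}: (\gamma_{1})^2 = +1, tr(M rho(\gamma_{1})) = 16, coefficient 4; \gamma_{3}: (\gamma_{3})^2 = -1, tr(M rho(\gamma_{3})) = -5, coefficient \frac{5}{4}; \gamma_{12}: (\gamma_{12})^2 = +1, tr(M rho(\gamma_{12})) = 4, coefficient 1. Every other blade of grade <= 2 projects to 0.
Answer: 4 \gamma_{1} + \frac{5}{4} \gamma_{3} + \gamma_{12}


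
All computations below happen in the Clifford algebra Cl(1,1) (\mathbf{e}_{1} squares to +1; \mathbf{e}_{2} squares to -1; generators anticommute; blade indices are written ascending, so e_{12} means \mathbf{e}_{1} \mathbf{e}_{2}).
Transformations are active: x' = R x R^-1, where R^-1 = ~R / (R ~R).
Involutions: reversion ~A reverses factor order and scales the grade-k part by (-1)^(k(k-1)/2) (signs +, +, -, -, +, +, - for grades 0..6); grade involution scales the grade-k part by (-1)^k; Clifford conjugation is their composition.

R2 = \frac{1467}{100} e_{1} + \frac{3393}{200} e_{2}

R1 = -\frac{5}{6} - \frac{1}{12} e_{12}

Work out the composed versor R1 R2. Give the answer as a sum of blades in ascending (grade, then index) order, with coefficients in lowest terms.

Distribute over the terms of R1 (each basis-blade product reordered to ascending indices, repeated generators contracted through their squares):
(-\frac{5}{6}) R2 = -\frac{489}{40} e_{1} - \frac{1131}{80} e_{2}
(-\frac{1}{12} e_{12}) R2 = \frac{1131}{800} e_{1} + \frac{489}{400} e_{2}
Summing the partial products and collecting blades:
Answer: -\frac{8649}{800} e_{1} - \frac{2583}{200} e_{2}


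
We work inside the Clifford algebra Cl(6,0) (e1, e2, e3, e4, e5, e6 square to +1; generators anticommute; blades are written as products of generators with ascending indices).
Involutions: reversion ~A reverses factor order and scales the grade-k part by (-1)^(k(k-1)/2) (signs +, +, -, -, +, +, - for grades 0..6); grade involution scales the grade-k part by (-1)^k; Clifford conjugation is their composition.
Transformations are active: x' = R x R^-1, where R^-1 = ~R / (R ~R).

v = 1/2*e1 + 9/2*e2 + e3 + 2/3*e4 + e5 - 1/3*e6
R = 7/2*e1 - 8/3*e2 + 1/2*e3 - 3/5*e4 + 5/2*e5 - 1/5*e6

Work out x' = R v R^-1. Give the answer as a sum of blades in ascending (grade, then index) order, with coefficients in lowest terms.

~R = 7/2*e1 - 8/3*e2 + 1/2*e3 - 3/5*e4 + 5/2*e5 - 1/5*e6, and R ~R = 4727/180, so R^-1 = ~R / (4727/180).
R v = -91/12 + 205/12*e1 e2 + 13/4*e1 e3 + 79/30*e1 e4 + 9/4*e1 e5 - 16/15*e1 e6 - 59/12*e2 e3 + 83/90*e2 e4 - 167/12*e2 e5 + 161/90*e2 e6 + 14/15*e3 e4 - 2*e3 e5 + 1/30*e3 e6 - 34/15*e4 e5 + 1/3*e4 e6 - 19/30*e5 e6
Answer: -23837/9454*e1 - 27983/9454*e2 - 6092/4727*e3 - 4540/14181*e4 - 11552/4727*e5 + 6365/14181*e6


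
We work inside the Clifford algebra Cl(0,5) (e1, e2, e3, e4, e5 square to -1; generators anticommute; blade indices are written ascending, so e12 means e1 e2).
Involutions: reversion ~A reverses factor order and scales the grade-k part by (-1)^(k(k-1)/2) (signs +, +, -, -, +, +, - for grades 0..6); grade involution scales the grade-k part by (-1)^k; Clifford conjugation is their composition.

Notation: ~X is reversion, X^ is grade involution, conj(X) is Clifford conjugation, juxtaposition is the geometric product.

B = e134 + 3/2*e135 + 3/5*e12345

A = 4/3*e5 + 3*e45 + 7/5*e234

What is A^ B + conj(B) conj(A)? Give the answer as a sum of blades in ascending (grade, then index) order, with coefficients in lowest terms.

first term: -7/5*e12 + 2*e13 + 21/25*e15 - 9/5*e123 - 9/2*e134 + 3*e135 + 4/5*e1234 + 21/10*e1245 + 4/3*e1345
second term: -7/5*e12 + 2*e13 + 21/25*e15 - 9/5*e123 - 9/2*e134 + 3*e135 - 4/5*e1234 - 21/10*e1245 - 4/3*e1345
Answer: -14/5*e12 + 4*e13 + 42/25*e15 - 18/5*e123 - 9*e134 + 6*e135


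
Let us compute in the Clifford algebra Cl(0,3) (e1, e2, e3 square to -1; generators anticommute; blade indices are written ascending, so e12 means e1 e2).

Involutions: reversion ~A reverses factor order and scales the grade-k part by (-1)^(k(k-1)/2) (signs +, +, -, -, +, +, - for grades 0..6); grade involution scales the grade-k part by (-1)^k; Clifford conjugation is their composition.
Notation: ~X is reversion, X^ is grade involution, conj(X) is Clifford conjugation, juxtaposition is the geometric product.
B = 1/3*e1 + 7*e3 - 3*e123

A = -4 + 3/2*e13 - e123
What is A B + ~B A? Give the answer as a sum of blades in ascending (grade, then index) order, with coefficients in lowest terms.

first term: 3 - 71/6*e1 - 9/2*e2 - 55/2*e3 + 7*e12 + 1/3*e23 + 12*e123
second term: -3 + 55/6*e1 + 9/2*e2 - 57/2*e3 + 7*e12 + 1/3*e23 - 12*e123
Answer: -8/3*e1 - 56*e3 + 14*e12 + 2/3*e23


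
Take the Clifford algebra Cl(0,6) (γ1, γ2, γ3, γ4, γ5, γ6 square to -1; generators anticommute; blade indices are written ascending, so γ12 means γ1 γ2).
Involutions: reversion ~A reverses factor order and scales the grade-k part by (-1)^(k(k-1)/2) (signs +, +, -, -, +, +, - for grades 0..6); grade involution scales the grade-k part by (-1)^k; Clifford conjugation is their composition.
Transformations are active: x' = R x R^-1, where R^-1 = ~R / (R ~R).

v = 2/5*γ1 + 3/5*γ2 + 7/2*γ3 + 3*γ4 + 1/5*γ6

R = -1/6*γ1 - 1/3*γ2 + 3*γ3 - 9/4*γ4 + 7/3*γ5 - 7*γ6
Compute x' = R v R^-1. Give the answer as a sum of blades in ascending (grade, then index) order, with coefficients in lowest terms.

~R = -1/6*γ1 - 1/3*γ2 + 3*γ3 - 9/4*γ4 + 7/3*γ5 - 7*γ6, and R ~R = -3295/48, so R^-1 = ~R / (-3295/48).
R v = -25/12 + 1/30*γ12 - 107/60*γ13 + 2/5*γ14 - 14/15*γ15 + 83/30*γ16 - 89/30*γ23 + 7/20*γ24 - 7/5*γ25 + 62/15*γ26 + 135/8*γ34 - 49/6*γ35 + 251/10*γ36 - 7*γ45 + 411/20*γ46 + 7/15*γ56
Answer: -4054/9885*γ1 - 6131/9885*γ2 - 4373/1318*γ3 - 2067/659*γ4 + 280/1977*γ5 - 2059/3295*γ6


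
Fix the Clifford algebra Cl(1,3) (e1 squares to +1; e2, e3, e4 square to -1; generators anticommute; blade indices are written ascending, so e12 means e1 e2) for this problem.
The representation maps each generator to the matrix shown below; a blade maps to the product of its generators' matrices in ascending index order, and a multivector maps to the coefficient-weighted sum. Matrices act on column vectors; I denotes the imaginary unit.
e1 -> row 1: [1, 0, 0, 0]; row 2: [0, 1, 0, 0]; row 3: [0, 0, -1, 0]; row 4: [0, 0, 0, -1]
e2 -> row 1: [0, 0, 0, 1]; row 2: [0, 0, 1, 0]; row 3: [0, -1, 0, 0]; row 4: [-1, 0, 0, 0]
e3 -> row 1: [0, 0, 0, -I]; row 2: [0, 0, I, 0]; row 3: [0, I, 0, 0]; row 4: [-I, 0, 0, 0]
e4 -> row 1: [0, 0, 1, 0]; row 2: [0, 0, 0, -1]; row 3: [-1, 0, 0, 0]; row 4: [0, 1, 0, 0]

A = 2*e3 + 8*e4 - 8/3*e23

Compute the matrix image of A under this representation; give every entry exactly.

Bivector images (products of the table entries): rho(e23) = rho(e2)rho(e3) = row 1: [-I, 0, 0, 0]; row 2: [0, I, 0, 0]; row 3: [0, 0, -I, 0]; row 4: [0, 0, 0, I].
M = (2)*rho(e3) + (8)*rho(e4) + (-8/3)*rho(e23), summed entrywise:
Answer: row 1: [8*I/3, 0, 8, -2*I]; row 2: [0, -8*I/3, 2*I, -8]; row 3: [-8, 2*I, 8*I/3, 0]; row 4: [-2*I, 8, 0, -8*I/3]


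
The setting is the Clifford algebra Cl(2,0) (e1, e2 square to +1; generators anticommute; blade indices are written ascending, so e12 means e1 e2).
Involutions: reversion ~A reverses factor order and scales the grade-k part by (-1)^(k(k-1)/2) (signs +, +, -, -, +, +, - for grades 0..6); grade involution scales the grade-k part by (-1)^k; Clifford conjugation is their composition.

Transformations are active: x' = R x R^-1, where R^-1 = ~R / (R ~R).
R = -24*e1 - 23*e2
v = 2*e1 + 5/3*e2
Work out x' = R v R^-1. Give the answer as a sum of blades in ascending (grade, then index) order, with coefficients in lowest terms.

~R = -24*e1 - 23*e2, and R ~R = 1105, so R^-1 = ~R / (1105).
R v = -259/3 + 6*e12
Answer: 1934/1105*e1 + 6389/3315*e2


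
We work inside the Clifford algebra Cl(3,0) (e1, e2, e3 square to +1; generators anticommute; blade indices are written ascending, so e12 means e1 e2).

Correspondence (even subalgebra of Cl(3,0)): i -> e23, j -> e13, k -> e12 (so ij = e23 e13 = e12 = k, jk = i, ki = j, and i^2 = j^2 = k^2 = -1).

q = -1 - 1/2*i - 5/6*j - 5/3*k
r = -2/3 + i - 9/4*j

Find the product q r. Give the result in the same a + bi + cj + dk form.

In blades: q = -1 - 5/3*e12 - 5/6*e13 - 1/2*e23, r = -2/3 - 9/4*e13 + e23.
Distribute q over r term by term (generator squares from the signature, products reordered to ascending indices): (-1)*r = 2/3 + 9/4*e13 - e23; (-5/3*e12)*r = 10/9*e12 - 5/3*e13 - 15/4*e23; (-5/6*e13)*r = -15/8 + 5/6*e12 + 5/9*e13; (-1/2*e23)*r = 1/2 + 9/8*e12 + 1/3*e23.
Sum: -17/24 + 221/72*e12 + 41/36*e13 - 53/12*e23; translating back through the correspondence:
Answer: -17/24 - 53/12*i + 41/36*j + 221/72*k


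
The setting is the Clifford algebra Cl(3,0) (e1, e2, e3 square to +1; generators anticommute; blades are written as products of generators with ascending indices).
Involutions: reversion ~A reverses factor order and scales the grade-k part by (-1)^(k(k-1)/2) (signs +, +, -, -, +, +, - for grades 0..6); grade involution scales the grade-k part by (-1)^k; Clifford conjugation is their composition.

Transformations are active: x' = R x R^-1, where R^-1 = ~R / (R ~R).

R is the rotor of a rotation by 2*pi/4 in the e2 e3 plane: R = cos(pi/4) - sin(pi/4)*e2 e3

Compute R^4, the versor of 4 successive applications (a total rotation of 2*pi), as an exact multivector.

The rotor phase is half the rotation angle and phases add under composition, so 4 steps in the e2 e3 plane accumulate phase 4*(pi/4) = pi: R^4 = cos(pi) - sin(pi)*e2 e3.
cos(pi) = -1 and sin(pi) = 0, so R^4 = -1. The total rotation 2*pi is 1 full turn, so every vector returns to itself, yet the rotor is -1, on the OTHER sheet of the double cover (an odd number of 2*pi turns).
Answer: -1


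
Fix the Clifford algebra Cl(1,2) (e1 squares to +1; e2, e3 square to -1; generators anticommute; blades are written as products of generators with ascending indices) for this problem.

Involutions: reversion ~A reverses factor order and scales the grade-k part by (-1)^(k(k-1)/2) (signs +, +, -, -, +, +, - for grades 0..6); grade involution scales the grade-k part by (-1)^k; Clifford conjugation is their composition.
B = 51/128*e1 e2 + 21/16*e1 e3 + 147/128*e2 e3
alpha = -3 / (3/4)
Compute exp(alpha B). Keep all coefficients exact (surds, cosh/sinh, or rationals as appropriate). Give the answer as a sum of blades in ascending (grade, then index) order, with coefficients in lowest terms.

B^2 term by term: the squares give (51/128)^2*(e1 e2)^2 + (21/16)^2*(e1 e3)^2 + (147/128)^2*(e2 e3)^2 = 2601/16384*(+1) + 441/256*(+1) + 21609/16384*(-1) = 9/16 (each basis 2-blade squares to minus the product of its generators' squares); cross terms between blades sharing an index anticommute and cancel. So B^2 = 9/16.
B^2 = 9/16 — the series telescopes hyperbolically here: l = 3/4, alpha*l = -3, so exp(alpha B) = cosh(-3) + (sinh(-3)/(3/4))*B = cosh(3) + (-4*sinh(3)/3)*B.
Answer: cosh(3) - 17*sinh(3)/32*e1 e2 - 7*sinh(3)/4*e1 e3 - 49*sinh(3)/32*e2 e3


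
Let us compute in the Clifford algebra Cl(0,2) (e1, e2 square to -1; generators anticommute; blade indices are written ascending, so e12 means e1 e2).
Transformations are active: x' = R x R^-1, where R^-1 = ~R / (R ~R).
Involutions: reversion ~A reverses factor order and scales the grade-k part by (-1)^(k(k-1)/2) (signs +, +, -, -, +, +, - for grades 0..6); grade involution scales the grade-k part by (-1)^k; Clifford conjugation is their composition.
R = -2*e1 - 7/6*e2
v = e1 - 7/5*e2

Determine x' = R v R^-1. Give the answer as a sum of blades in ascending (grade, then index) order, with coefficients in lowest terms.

~R = -2*e1 - 7/6*e2, and R ~R = -193/36, so R^-1 = ~R / (-193/36).
R v = 11/30 + 119/30*e12
Answer: -701/965*e1 + 301/193*e2


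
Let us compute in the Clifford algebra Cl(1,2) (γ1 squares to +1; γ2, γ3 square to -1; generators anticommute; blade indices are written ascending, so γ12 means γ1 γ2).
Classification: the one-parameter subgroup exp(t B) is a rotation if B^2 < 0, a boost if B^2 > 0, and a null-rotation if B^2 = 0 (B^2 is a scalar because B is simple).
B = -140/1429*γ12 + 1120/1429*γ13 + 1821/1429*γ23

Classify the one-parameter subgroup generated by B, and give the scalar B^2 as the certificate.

B^2 term by term: the squares give (-140/1429)^2*(γ12)^2 + (1120/1429)^2*(γ13)^2 + (1821/1429)^2*(γ23)^2 = 19600/2042041*(+1) + 1254400/2042041*(+1) + 3316041/2042041*(-1) = -1 (each basis 2-blade squares to minus the product of its generators' squares); cross terms between blades sharing an index anticommute and cancel. So B^2 = -1.
Answer: rotation, certificate B^2 = -1. One invariant decides it: the square -1 survives every conjugation, and its sign is exactly the classification.


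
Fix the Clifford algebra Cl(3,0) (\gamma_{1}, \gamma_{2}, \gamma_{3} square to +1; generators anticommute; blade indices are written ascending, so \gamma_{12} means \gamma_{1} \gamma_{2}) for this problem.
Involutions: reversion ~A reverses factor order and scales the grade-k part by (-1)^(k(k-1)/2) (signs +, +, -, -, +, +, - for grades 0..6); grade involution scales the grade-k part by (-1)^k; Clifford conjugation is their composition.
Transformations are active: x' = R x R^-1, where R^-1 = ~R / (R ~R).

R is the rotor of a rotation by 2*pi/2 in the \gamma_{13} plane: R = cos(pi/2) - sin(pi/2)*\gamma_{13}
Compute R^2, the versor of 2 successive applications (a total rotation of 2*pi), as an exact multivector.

Rotor phase runs at HALF the rotation angle; powers of one rotor simply add phase, so after 2 steps in \gamma_{13} the phase is 2*pi/2 = \pi and R^2 = cos(\pi) - sin(\pi)*\gamma_{13}.
cos(\pi) = -1 and sin(\pi) = 0, so R^2 = -1. The total rotation 2*pi is 1 full turn, so every vector returns to itself, yet the rotor is -1, on the OTHER sheet of the double cover (an odd number of 2*pi turns).
Answer: -1


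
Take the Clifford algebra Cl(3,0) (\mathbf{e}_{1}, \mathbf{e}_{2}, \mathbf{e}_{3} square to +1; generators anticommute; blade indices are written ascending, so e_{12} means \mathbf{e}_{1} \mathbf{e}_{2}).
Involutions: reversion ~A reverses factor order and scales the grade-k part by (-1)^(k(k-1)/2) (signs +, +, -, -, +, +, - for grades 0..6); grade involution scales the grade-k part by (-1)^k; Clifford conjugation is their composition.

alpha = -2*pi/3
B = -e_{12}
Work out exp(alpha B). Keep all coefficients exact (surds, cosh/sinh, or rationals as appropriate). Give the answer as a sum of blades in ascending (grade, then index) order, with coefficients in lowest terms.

B^2 = (-1)^2*(e_{12})^2 = 1*(-1) = -1 (a basis 2-blade squares to minus the product of its generators' squares).
B^2 = -1 — a negative square means the series sums to a rotation: l = 1, alpha*l = - \frac{2 \pi}{3}, so exp(alpha B) = cos(- \frac{2 \pi}{3}) + (sin(- \frac{2 \pi}{3})/1)*B = - \frac{1}{2} + (- \frac{\sqrt{3}}{2})*B.
Answer: - \frac{1}{2} + \frac{\sqrt{3}}{2} e_{12}


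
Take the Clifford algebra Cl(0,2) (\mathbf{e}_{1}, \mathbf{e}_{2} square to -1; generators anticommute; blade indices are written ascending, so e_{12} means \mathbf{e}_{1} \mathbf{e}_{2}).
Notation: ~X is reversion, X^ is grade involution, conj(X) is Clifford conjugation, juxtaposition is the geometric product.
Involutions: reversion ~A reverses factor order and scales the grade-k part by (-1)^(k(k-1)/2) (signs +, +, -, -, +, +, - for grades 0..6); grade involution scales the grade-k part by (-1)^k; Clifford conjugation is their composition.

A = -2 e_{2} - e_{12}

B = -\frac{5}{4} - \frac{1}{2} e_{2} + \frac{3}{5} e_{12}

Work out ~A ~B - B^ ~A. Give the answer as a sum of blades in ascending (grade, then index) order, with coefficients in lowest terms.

first term: -\frac{2}{5} + \frac{17}{10} e_{1} + \frac{5}{2} e_{2} - \frac{5}{4} e_{12}
second term: \frac{2}{5} + \frac{17}{10} e_{1} + \frac{5}{2} e_{2} - \frac{5}{4} e_{12}
Answer: -\frac{4}{5}


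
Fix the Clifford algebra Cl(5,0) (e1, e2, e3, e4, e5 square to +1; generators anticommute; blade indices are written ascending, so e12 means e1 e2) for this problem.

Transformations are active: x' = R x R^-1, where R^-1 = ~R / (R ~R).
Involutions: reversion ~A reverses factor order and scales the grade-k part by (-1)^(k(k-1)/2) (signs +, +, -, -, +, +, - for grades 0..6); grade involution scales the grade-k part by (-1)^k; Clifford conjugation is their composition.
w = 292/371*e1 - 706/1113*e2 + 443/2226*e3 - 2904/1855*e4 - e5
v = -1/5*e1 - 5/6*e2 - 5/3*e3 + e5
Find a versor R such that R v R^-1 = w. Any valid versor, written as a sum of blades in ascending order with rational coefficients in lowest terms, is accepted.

Reasoning: v^2 = w^2 = 4061/900 since conjugation preserves the quadratic form; R = v + w = 1089/1855*e1 - 1089/742*e2 - 1089/742*e3 - 2904/1855*e4 is then valid when invertible, keeping its own part and reversing (v - w)/2.
Answer: 1089/1855*e1 - 1089/742*e2 - 1089/742*e3 - 2904/1855*e4


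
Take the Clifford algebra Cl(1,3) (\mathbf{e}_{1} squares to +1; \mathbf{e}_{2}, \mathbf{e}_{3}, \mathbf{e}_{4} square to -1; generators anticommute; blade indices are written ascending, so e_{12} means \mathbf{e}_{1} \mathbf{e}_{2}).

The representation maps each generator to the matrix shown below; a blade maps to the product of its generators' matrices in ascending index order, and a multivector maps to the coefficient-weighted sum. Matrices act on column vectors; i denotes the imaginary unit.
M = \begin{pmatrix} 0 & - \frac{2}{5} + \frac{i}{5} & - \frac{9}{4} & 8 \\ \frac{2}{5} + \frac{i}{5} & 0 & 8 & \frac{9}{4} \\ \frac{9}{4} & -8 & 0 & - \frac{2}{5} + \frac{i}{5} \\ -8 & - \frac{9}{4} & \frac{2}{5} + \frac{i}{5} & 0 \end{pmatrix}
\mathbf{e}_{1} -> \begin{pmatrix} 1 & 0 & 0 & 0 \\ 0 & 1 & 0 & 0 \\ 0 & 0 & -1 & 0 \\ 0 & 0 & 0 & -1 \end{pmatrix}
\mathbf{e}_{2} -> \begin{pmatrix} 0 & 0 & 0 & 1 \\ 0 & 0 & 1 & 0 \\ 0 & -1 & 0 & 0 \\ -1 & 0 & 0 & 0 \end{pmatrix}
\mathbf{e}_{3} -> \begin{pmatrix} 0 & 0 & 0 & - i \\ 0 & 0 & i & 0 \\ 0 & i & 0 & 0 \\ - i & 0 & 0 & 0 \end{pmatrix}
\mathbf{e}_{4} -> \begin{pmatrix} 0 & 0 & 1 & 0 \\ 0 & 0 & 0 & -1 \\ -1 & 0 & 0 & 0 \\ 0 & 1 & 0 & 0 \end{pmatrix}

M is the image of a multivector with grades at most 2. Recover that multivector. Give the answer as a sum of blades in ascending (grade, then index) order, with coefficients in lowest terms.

Method: the blade images are trace-orthogonal — tr(rho(e_A) rho(e_B)^-1) = 4 if A = B and 0 otherwise — and rho(e_A)^-1 = (e_A)^2 * rho(e_A) with (e_A)^2 = +1 or -1, so the coefficient of e_A in the preimage is (e_A)^2 * tr(M rho(e_A))/4.
Nonzero projections over blades of grade <= 2: e_{2}: (e_{2})^2 = -1, tr(M rho(e_{2})) = -32, coefficient 8; e_{4}: (e_{4})^2 = -1, tr(M rho(e_{4})) = 9, coefficient -\frac{9}{4}; e_{24}: (e_{24})^2 = -1, tr(M rho(e_{24})) = \frac{8}{5}, coefficient -\frac{2}{5}; e_{34}: (e_{34})^2 = -1, tr(M rho(e_{34})) = \frac{4}{5}, coefficient -\frac{1}{5}. Every other blade of grade <= 2 projects to 0.
Answer: 8 e_{2} - \frac{9}{4} e_{4} - \frac{2}{5} e_{24} - \frac{1}{5} e_{34}


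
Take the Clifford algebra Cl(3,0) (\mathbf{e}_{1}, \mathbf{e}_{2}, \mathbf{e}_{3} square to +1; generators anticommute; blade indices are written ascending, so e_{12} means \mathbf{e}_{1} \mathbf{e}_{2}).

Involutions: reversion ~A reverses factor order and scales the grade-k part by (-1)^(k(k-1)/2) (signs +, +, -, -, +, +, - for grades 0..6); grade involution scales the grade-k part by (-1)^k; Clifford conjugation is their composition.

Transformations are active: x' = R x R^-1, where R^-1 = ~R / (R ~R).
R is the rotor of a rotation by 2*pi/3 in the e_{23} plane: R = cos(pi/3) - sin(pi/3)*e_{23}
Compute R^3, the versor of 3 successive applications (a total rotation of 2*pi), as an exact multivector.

The rotor phase is half the rotation angle and phases add under composition, so 3 steps in the e_{23} plane accumulate phase 3*(pi/3) = \pi: R^3 = cos(\pi) - sin(\pi)*e_{23}.
cos(\pi) = -1 and sin(\pi) = 0, so R^3 = -1. The total rotation 2*pi is 1 full turn, so every vector returns to itself, yet the rotor is -1, on the OTHER sheet of the double cover (an odd number of 2*pi turns).
Answer: -1


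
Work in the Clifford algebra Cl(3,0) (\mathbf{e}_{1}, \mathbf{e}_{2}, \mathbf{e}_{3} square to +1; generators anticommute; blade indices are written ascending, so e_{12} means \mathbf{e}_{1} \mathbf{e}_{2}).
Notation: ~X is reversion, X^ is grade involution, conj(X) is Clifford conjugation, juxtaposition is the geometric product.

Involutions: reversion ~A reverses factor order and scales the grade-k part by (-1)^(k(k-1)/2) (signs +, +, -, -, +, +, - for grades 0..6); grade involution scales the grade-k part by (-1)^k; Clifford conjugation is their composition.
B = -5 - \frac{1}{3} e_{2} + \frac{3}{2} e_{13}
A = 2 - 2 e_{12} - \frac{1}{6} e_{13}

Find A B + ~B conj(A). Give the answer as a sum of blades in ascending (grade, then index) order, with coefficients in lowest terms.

first term: -\frac{39}{4} + \frac{2}{3} e_{1} - \frac{2}{3} e_{2} + 10 e_{12} + \frac{23}{6} e_{13} + 3 e_{23} - \frac{1}{18} e_{123}
second term: -\frac{39}{4} + \frac{2}{3} e_{1} - \frac{2}{3} e_{2} - 10 e_{12} - \frac{23}{6} e_{13} - 3 e_{23} + \frac{1}{18} e_{123}
Answer: -\frac{39}{2} + \frac{4}{3} e_{1} - \frac{4}{3} e_{2}


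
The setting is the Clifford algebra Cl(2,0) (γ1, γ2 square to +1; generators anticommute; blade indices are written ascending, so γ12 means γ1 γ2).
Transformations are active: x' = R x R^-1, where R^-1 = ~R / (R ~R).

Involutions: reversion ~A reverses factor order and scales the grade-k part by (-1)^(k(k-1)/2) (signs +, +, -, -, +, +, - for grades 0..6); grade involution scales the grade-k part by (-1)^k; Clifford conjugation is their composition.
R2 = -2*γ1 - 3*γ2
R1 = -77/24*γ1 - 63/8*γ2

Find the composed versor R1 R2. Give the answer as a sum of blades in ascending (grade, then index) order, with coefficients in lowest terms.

Distribute over the terms of R1 (each basis-blade product reordered to ascending indices, repeated generators contracted through their squares):
(-77/24*γ1) R2 = 77/12 + 77/8*γ12
(-63/8*γ2) R2 = 189/8 - 63/4*γ12
Summing the partial products and collecting blades:
Answer: 721/24 - 49/8*γ12


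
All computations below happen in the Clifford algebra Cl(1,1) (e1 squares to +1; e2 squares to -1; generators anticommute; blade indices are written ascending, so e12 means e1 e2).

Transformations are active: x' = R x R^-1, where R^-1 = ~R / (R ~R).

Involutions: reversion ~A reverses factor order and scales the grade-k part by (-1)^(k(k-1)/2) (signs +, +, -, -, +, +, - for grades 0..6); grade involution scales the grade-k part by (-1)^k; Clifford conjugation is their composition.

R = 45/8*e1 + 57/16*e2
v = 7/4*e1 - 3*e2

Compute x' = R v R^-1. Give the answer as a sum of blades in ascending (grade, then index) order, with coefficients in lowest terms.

~R = 45/8*e1 + 57/16*e2, and R ~R = 4851/256, so R^-1 = ~R / (4851/256).
R v = 657/32 - 1479/64*e12
Answer: 22507/2156*e1 + 5778/539*e2


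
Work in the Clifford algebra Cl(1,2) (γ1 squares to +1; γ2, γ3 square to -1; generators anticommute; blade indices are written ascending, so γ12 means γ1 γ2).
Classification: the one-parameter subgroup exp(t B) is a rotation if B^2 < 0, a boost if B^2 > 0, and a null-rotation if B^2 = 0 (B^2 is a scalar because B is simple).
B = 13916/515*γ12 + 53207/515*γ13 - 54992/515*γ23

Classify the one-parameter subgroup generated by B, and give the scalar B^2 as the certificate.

B^2 term by term: the squares give (13916/515)^2*(γ12)^2 + (53207/515)^2*(γ13)^2 + (-54992/515)^2*(γ23)^2 = 193655056/265225*(+1) + 2830984849/265225*(+1) + 3024120064/265225*(-1) = 49/25 (each basis 2-blade squares to minus the product of its generators' squares); cross terms between blades sharing an index anticommute and cancel. So B^2 = 49/25.
Answer: boost, certificate B^2 = 49/25. No conjugation can change B^2 = 49/25; the sign gives the class.


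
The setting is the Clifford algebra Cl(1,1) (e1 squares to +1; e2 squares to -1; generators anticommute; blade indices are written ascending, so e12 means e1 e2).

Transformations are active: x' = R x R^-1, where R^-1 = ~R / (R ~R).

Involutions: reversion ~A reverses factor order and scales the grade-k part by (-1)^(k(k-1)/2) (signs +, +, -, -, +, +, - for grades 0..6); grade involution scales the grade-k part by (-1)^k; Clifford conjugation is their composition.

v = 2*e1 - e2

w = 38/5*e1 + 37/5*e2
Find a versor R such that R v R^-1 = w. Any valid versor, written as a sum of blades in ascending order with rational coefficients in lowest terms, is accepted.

The midline construction: v and w both square to 3, so reflecting in their sum 48/5*e1 + 32/5*e2 exchanges them.
Answer: 48/5*e1 + 32/5*e2
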